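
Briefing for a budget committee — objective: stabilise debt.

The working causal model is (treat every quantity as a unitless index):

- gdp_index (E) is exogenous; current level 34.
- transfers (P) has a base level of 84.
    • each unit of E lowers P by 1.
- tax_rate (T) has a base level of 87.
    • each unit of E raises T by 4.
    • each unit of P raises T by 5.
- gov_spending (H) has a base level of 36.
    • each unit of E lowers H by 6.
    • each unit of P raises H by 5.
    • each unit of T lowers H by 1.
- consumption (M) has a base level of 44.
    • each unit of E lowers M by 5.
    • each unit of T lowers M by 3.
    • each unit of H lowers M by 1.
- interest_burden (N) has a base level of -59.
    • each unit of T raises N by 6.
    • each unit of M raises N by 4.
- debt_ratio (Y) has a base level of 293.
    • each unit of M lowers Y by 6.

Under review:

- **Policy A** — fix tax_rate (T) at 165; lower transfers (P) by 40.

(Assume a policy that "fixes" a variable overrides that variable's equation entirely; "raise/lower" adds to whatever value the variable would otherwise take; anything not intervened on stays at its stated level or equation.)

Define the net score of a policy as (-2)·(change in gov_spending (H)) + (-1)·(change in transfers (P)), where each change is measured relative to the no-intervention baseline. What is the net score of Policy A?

Baseline:
  E = 34
  P = 84 − 34 = 50
  T = 87 + 4·34 + 5·50 = 473
  H = 36 − 6·34 + 5·50 − 473 = -391
Policy A (T := 165, P − 40):
  E = 34
  P = 84 − 34 (−40 from intervention) = 10
  T = 165
  H = 36 − 6·34 + 5·10 − 165 = -283
ΔH = -283 − (-391) = 108; ΔP = 10 − 50 = -40
Score = (-2)·108 + (-1)·(-40) = -176

-176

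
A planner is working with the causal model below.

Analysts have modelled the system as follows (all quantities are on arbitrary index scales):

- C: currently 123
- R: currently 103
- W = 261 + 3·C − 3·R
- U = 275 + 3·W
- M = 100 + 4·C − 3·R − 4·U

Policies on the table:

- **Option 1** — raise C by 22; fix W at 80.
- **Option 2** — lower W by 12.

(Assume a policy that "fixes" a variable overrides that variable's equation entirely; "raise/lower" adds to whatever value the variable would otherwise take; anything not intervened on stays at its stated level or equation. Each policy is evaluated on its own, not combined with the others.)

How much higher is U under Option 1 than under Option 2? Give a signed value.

-687

Option 1 (C + 22, W := 80):
  C = 123 + 22 = 145
  R = 103
  W = 80
  U = 275 + 3·80 = 515
Option 2 (W − 12):
  C = 123
  R = 103
  W = 261 + 3·123 − 3·103 (−12 from intervention) = 309
  U = 275 + 3·309 = 1202
U: 515 − 1202 = -687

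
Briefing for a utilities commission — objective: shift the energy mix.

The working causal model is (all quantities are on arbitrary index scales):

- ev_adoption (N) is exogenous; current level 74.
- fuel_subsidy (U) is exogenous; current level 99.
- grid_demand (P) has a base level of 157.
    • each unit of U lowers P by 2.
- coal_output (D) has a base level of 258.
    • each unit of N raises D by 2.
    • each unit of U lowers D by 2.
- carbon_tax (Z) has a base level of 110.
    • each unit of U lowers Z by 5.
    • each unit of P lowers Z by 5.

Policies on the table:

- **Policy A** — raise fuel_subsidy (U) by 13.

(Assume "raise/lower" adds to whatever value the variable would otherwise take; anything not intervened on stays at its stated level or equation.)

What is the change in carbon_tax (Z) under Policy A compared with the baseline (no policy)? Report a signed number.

Baseline:
  U = 99
  P = 157 − 2·99 = -41
  Z = 110 − 5·99 − 5·(-41) = -180
Policy A (U + 13):
  U = 99 + 13 = 112
  P = 157 − 2·112 = -67
  Z = 110 − 5·112 − 5·(-67) = -115
Change in Z: -115 − (-180) = 65

65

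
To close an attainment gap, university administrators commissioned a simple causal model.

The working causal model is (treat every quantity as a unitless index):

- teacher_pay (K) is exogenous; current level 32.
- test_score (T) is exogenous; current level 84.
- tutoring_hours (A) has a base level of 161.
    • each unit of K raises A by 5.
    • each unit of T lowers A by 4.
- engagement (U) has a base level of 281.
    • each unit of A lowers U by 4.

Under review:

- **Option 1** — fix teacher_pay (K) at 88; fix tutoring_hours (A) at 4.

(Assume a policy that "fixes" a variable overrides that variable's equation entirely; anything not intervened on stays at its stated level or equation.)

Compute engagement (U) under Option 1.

Option 1 (K := 88, A := 4):
  K = 88
  T = 84
  A = 4
  U = 281 − 4·4 = 265

265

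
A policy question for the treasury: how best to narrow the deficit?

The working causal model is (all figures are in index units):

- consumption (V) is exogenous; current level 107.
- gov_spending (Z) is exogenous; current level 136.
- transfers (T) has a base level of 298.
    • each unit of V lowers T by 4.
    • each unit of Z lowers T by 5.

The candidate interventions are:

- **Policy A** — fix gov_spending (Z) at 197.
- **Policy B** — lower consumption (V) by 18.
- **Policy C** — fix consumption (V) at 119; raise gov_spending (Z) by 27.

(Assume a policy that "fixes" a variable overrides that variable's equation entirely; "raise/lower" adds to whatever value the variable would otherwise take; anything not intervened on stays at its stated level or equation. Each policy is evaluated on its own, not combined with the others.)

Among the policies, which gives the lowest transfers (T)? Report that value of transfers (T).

Policy A (Z := 197):
  V = 107
  Z = 197
  T = 298 − 4·107 − 5·197 = -1115
Policy B (V − 18):
  V = 107 − 18 = 89
  Z = 136
  T = 298 − 4·89 − 5·136 = -738
Policy C (V := 119, Z + 27):
  V = 119
  Z = 136 + 27 = 163
  T = 298 − 4·119 − 5·163 = -993
Comparing — Policy A: T=-1115, Policy B: T=-738, Policy C: T=-993. Lowest is -1115 (Policy A).

-1115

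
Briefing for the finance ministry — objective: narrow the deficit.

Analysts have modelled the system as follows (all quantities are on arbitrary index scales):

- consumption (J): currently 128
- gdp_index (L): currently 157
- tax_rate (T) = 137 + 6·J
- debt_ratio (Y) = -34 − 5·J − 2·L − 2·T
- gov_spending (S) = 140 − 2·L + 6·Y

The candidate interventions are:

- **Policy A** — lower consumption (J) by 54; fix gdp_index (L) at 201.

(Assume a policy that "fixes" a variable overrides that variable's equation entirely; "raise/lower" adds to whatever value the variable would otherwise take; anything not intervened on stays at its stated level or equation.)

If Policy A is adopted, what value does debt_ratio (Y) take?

Policy A (J − 54, L := 201):
  J = 128 − 54 = 74
  L = 201
  T = 137 + 6·74 = 581
  Y = -34 − 5·74 − 2·201 − 2·581 = -1968

-1968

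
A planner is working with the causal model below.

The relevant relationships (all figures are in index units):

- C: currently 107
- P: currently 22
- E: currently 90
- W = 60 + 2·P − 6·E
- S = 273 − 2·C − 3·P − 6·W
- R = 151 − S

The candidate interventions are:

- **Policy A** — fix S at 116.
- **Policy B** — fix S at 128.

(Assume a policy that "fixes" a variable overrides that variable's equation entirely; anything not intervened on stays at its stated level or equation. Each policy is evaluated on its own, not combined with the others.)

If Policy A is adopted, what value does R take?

35

Policy A (S := 116):
  C = 107
  P = 22
  E = 90
  W = 60 + 2·22 − 6·90 = -436
  S = 116
  R = 151 − 116 = 35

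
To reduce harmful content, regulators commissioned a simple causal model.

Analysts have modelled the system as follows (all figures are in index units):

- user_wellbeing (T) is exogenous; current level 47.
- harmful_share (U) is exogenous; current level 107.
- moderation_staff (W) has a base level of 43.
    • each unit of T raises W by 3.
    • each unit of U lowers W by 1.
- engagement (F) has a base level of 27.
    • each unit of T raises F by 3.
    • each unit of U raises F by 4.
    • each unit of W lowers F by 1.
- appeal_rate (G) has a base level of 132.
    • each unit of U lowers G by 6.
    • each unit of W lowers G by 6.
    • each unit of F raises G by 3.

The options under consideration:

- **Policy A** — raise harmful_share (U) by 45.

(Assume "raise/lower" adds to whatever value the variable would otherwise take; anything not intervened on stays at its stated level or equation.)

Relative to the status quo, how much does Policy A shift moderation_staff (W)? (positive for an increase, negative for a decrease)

Baseline:
  T = 47
  U = 107
  W = 43 + 3·47 − 107 = 77
Policy A (U + 45):
  T = 47
  U = 107 + 45 = 152
  W = 43 + 3·47 − 152 = 32
Change in W: 32 − 77 = -45

-45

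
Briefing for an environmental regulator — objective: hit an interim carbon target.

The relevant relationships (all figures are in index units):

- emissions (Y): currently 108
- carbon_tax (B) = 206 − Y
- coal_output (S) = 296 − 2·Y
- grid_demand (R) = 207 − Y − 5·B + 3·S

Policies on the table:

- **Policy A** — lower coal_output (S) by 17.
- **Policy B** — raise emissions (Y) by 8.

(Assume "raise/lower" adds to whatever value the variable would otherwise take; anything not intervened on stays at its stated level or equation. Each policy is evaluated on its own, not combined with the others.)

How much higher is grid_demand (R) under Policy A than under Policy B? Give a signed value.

-35

Policy A (S − 17):
  Y = 108
  B = 206 − 108 = 98
  S = 296 − 2·108 (−17 from intervention) = 63
  R = 207 − 108 − 5·98 + 3·63 = -202
Policy B (Y + 8):
  Y = 108 + 8 = 116
  B = 206 − 116 = 90
  S = 296 − 2·116 = 64
  R = 207 − 116 − 5·90 + 3·64 = -167
R: -202 − (-167) = -35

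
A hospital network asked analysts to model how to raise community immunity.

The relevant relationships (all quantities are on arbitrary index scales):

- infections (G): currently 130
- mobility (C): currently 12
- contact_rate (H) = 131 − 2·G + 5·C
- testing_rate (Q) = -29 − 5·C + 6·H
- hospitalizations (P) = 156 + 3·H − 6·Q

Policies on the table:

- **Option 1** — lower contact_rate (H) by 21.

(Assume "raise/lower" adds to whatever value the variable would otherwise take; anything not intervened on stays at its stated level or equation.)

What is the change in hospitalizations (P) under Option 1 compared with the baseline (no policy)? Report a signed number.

693

Baseline:
  G = 130
  C = 12
  H = 131 − 2·130 + 5·12 = -69
  Q = -29 − 5·12 + 6·(-69) = -503
  P = 156 + 3·(-69) − 6·(-503) = 2967
Option 1 (H − 21):
  G = 130
  C = 12
  H = 131 − 2·130 + 5·12 (−21 from intervention) = -90
  Q = -29 − 5·12 + 6·(-90) = -629
  P = 156 + 3·(-90) − 6·(-629) = 3660
Change in P: 3660 − 2967 = 693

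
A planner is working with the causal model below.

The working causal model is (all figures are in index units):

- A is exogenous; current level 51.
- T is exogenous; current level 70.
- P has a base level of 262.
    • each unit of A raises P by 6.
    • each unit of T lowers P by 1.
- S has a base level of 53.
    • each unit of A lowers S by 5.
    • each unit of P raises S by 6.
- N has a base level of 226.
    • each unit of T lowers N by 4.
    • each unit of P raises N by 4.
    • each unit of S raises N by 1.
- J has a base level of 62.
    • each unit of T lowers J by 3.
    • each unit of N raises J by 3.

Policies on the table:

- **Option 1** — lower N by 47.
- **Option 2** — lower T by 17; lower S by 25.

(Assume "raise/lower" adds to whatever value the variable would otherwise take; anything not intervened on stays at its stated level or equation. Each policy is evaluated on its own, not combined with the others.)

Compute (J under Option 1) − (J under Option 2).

Option 1 (N − 47):
  A = 51
  T = 70
  P = 262 + 6·51 − 70 = 498
  S = 53 − 5·51 + 6·498 = 2786
  N = 226 − 4·70 + 4·498 + 2786 (−47 from intervention) = 4677
  J = 62 − 3·70 + 3·4677 = 13883
Option 2 (T − 17, S − 25):
  A = 51
  T = 70 − 17 = 53
  P = 262 + 6·51 − 53 = 515
  S = 53 − 5·51 + 6·515 (−25 from intervention) = 2863
  N = 226 − 4·53 + 4·515 + 2863 = 4937
  J = 62 − 3·53 + 3·4937 = 14714
J: 13883 − 14714 = -831

-831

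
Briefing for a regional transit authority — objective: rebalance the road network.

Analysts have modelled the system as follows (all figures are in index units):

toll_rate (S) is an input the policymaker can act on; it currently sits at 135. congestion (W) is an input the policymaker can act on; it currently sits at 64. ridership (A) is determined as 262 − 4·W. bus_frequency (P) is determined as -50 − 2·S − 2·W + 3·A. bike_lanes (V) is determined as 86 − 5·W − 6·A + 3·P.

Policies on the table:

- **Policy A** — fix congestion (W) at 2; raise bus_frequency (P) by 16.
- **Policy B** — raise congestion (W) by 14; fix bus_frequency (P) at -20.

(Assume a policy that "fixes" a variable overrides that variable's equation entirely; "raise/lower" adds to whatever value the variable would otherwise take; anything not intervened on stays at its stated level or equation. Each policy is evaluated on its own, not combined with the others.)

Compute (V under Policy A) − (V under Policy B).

Policy A (W := 2, P + 16):
  S = 135
  W = 2
  A = 262 − 4·2 = 254
  P = -50 − 2·135 − 2·2 + 3·254 (+16 from intervention) = 454
  V = 86 − 5·2 − 6·254 + 3·454 = -86
Policy B (W + 14, P := -20):
  S = 135
  W = 64 + 14 = 78
  A = 262 − 4·78 = -50
  P = -20
  V = 86 − 5·78 − 6·(-50) + 3·(-20) = -64
V: -86 − (-64) = -22

-22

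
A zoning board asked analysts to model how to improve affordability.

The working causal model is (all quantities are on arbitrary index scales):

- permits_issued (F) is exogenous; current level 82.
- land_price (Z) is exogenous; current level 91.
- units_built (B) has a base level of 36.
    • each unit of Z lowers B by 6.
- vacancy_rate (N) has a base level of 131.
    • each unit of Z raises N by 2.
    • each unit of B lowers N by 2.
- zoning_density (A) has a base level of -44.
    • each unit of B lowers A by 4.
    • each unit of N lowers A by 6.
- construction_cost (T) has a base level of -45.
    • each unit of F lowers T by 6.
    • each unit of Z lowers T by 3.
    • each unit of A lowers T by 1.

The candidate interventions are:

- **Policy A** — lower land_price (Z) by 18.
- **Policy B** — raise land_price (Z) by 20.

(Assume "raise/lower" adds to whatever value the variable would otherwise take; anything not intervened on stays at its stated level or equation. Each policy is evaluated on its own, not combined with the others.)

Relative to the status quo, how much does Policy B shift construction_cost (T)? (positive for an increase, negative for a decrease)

Baseline:
  F = 82
  Z = 91
  B = 36 − 6·91 = -510
  N = 131 + 2·91 − 2·(-510) = 1333
  A = -44 − 4·(-510) − 6·1333 = -6002
  T = -45 − 6·82 − 3·91 − (-6002) = 5192
Policy B (Z + 20):
  F = 82
  Z = 91 + 20 = 111
  B = 36 − 6·111 = -630
  N = 131 + 2·111 − 2·(-630) = 1613
  A = -44 − 4·(-630) − 6·1613 = -7202
  T = -45 − 6·82 − 3·111 − (-7202) = 6332
Change in T: 6332 − 5192 = 1140

1140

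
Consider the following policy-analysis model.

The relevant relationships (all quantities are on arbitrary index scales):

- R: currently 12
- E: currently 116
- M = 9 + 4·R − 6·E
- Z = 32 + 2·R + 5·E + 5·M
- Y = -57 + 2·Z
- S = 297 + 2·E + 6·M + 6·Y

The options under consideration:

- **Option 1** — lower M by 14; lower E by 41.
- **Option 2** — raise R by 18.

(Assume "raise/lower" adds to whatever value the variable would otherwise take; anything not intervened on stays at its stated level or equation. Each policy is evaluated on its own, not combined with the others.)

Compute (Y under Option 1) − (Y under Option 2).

1118

Option 1 (M − 14, E − 41):
  R = 12
  E = 116 − 41 = 75
  M = 9 + 4·12 − 6·75 (−14 from intervention) = -407
  Z = 32 + 2·12 + 5·75 + 5·(-407) = -1604
  Y = -57 + 2·(-1604) = -3265
Option 2 (R + 18):
  R = 12 + 18 = 30
  E = 116
  M = 9 + 4·30 − 6·116 = -567
  Z = 32 + 2·30 + 5·116 + 5·(-567) = -2163
  Y = -57 + 2·(-2163) = -4383
Y: -3265 − (-4383) = 1118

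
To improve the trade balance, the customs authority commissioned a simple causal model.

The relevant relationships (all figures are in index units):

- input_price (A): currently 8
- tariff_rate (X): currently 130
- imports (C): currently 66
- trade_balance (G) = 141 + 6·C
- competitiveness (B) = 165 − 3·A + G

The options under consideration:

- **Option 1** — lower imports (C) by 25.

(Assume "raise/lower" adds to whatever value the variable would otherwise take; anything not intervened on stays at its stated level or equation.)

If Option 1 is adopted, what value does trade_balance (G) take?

387

Option 1 (C − 25):
  C = 66 − 25 = 41
  G = 141 + 6·41 = 387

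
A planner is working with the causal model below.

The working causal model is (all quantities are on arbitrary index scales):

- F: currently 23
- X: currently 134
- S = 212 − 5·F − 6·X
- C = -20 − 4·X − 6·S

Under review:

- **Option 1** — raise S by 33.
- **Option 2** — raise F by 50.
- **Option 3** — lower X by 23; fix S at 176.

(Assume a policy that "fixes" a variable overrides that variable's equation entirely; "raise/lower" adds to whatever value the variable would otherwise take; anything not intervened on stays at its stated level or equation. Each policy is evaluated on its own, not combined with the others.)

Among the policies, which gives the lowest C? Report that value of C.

Option 1 (S + 33):
  F = 23
  X = 134
  S = 212 − 5·23 − 6·134 (+33 from intervention) = -674
  C = -20 − 4·134 − 6·(-674) = 3488
Option 2 (F + 50):
  F = 23 + 50 = 73
  X = 134
  S = 212 − 5·73 − 6·134 = -957
  C = -20 − 4·134 − 6·(-957) = 5186
Option 3 (X − 23, S := 176):
  F = 23
  X = 134 − 23 = 111
  S = 176
  C = -20 − 4·111 − 6·176 = -1520
Comparing — Option 1: C=3488, Option 2: C=5186, Option 3: C=-1520. Lowest is -1520 (Option 3).

-1520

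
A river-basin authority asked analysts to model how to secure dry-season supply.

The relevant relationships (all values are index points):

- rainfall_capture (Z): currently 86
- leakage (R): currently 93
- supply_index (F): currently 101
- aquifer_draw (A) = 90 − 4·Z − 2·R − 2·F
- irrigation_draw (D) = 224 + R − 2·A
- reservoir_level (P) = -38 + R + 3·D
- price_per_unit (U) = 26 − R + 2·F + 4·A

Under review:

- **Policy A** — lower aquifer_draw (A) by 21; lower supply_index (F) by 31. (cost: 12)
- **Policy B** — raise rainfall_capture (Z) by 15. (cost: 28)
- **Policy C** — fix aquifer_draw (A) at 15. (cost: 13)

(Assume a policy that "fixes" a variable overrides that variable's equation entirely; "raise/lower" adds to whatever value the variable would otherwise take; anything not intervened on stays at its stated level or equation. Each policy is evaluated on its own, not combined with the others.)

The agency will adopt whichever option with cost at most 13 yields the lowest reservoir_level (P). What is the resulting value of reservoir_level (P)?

916

Policy A (A − 21, F − 31):
  Z = 86
  R = 93
  F = 101 − 31 = 70
  A = 90 − 4·86 − 2·93 − 2·70 (−21 from intervention) = -601
  D = 224 + 93 − 2·(-601) = 1519
  P = -38 + 93 + 3·1519 = 4612
Policy C (A := 15):
  Z = 86
  R = 93
  F = 101
  A = 15
  D = 224 + 93 − 2·15 = 287
  P = -38 + 93 + 3·287 = 916
Comparing — Policy A: P=4612, Policy C: P=916. Lowest is 916 (Policy C).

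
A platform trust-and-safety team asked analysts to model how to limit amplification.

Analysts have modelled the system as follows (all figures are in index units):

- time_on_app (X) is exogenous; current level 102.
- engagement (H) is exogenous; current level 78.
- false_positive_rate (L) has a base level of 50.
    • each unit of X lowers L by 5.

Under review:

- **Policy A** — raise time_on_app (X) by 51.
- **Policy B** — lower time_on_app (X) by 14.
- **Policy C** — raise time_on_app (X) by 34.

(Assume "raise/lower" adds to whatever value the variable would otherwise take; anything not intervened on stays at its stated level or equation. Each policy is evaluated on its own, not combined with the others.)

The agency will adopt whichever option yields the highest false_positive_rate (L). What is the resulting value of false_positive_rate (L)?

Policy A (X + 51):
  X = 102 + 51 = 153
  L = 50 − 5·153 = -715
Policy B (X − 14):
  X = 102 − 14 = 88
  L = 50 − 5·88 = -390
Policy C (X + 34):
  X = 102 + 34 = 136
  L = 50 − 5·136 = -630
Comparing — Policy A: L=-715, Policy B: L=-390, Policy C: L=-630. Highest is -390 (Policy B).

-390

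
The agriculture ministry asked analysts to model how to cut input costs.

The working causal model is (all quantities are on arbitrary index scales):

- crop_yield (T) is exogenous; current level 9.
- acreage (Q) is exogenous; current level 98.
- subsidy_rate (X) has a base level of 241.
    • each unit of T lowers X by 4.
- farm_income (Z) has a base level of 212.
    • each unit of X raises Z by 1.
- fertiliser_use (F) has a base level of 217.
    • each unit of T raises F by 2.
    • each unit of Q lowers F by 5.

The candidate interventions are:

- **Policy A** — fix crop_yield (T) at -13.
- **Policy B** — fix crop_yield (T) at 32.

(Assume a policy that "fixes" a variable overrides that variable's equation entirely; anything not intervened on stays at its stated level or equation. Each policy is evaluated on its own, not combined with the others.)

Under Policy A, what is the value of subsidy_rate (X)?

293

Policy A (T := -13):
  T = -13
  X = 241 − 4·(-13) = 293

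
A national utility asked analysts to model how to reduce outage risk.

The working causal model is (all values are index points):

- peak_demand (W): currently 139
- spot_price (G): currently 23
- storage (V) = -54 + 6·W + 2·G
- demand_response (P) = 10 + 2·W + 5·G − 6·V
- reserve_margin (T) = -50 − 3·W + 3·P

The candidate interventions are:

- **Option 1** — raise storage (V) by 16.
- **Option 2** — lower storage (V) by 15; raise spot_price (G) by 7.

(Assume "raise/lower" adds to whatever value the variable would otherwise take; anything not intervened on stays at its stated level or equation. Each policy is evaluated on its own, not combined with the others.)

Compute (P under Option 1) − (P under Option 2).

Option 1 (V + 16):
  W = 139
  G = 23
  V = -54 + 6·139 + 2·23 (+16 from intervention) = 842
  P = 10 + 2·139 + 5·23 − 6·842 = -4649
Option 2 (V − 15, G + 7):
  W = 139
  G = 23 + 7 = 30
  V = -54 + 6·139 + 2·30 (−15 from intervention) = 825
  P = 10 + 2·139 + 5·30 − 6·825 = -4512
P: -4649 − (-4512) = -137

-137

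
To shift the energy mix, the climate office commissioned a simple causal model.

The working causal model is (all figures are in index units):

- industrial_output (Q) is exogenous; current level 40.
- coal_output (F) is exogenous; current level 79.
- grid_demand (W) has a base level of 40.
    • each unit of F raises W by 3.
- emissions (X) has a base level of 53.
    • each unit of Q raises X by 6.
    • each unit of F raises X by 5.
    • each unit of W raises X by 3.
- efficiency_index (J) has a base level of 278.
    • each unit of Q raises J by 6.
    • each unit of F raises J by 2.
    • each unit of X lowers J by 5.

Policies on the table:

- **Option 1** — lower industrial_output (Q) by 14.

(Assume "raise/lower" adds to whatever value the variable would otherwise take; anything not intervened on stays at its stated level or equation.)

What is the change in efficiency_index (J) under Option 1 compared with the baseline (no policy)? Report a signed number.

Baseline:
  Q = 40
  F = 79
  W = 40 + 3·79 = 277
  X = 53 + 6·40 + 5·79 + 3·277 = 1519
  J = 278 + 6·40 + 2·79 − 5·1519 = -6919
Option 1 (Q − 14):
  Q = 40 − 14 = 26
  F = 79
  W = 40 + 3·79 = 277
  X = 53 + 6·26 + 5·79 + 3·277 = 1435
  J = 278 + 6·26 + 2·79 − 5·1435 = -6583
Change in J: -6583 − (-6919) = 336

336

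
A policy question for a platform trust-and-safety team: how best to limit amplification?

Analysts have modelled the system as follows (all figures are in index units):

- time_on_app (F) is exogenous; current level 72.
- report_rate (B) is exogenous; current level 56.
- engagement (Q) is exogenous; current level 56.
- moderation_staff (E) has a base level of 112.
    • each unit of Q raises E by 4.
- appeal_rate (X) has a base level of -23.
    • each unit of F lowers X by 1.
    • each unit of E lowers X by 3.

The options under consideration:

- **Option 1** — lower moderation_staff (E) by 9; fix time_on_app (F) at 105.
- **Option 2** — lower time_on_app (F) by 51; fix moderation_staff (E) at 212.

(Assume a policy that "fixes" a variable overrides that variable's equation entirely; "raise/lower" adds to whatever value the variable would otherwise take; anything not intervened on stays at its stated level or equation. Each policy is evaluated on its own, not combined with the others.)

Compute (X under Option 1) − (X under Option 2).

Option 1 (E − 9, F := 105):
  F = 105
  Q = 56
  E = 112 + 4·56 (−9 from intervention) = 327
  X = -23 − 105 − 3·327 = -1109
Option 2 (F − 51, E := 212):
  F = 72 − 51 = 21
  Q = 56
  E = 212
  X = -23 − 21 − 3·212 = -680
X: -1109 − (-680) = -429

-429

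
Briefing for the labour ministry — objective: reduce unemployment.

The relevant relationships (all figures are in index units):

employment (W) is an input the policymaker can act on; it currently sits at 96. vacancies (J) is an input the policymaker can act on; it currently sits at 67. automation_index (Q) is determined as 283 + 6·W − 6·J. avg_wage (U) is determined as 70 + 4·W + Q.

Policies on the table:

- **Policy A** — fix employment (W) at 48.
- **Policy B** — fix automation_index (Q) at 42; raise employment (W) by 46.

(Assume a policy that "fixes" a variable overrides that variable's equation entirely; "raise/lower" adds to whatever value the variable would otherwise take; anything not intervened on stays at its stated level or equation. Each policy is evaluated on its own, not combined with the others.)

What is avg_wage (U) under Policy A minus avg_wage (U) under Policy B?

-249

Policy A (W := 48):
  W = 48
  J = 67
  Q = 283 + 6·48 − 6·67 = 169
  U = 70 + 4·48 + 169 = 431
Policy B (Q := 42, W + 46):
  W = 96 + 46 = 142
  J = 67
  Q = 42
  U = 70 + 4·142 + 42 = 680
U: 431 − 680 = -249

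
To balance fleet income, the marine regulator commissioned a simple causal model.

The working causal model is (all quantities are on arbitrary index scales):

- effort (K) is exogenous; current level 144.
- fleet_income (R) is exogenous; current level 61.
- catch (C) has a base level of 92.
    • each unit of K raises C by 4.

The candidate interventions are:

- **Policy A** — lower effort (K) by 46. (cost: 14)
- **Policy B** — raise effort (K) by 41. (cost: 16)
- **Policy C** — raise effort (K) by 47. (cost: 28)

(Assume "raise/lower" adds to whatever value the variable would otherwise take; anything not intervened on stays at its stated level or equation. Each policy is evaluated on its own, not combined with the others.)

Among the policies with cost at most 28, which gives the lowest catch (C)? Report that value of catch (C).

484

Policy A (K − 46):
  K = 144 − 46 = 98
  C = 92 + 4·98 = 484
Policy B (K + 41):
  K = 144 + 41 = 185
  C = 92 + 4·185 = 832
Policy C (K + 47):
  K = 144 + 47 = 191
  C = 92 + 4·191 = 856
Comparing — Policy A: C=484, Policy B: C=832, Policy C: C=856. Lowest is 484 (Policy A).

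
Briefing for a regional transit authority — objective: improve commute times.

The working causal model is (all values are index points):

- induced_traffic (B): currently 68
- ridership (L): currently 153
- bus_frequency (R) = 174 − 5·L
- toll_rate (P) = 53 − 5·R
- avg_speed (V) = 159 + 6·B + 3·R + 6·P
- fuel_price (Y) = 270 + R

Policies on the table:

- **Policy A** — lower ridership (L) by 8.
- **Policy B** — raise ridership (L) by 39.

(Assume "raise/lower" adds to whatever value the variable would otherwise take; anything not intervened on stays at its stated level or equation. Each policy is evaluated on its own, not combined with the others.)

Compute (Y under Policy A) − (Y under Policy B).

Policy A (L − 8):
  L = 153 − 8 = 145
  R = 174 − 5·145 = -551
  Y = 270 + (-551) = -281
Policy B (L + 39):
  L = 153 + 39 = 192
  R = 174 − 5·192 = -786
  Y = 270 + (-786) = -516
Y: -281 − (-516) = 235

235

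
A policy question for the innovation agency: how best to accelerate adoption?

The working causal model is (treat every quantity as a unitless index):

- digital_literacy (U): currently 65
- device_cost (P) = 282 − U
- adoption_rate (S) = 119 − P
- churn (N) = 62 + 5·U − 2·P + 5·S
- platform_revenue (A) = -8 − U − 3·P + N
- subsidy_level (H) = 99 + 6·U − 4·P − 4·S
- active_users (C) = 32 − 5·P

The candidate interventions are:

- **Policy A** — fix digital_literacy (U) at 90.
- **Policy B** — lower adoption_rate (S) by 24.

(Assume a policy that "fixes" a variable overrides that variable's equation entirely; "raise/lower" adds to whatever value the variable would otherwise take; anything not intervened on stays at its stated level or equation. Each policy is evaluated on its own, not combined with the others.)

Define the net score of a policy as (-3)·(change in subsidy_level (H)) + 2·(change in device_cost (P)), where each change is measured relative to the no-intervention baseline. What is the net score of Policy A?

-500

Baseline:
  U = 65
  P = 282 − 65 = 217
  S = 119 − 217 = -98
  H = 99 + 6·65 − 4·217 − 4·(-98) = 13
Policy A (U := 90):
  U = 90
  P = 282 − 90 = 192
  S = 119 − 192 = -73
  H = 99 + 6·90 − 4·192 − 4·(-73) = 163
ΔH = 163 − 13 = 150; ΔP = 192 − 217 = -25
Score = (-3)·150 + 2·(-25) = -500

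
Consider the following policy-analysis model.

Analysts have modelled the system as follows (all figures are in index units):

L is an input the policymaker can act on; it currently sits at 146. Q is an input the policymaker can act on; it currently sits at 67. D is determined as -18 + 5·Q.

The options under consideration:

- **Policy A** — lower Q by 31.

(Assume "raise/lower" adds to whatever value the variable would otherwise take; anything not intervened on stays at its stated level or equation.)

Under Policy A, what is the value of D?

Policy A (Q − 31):
  Q = 67 − 31 = 36
  D = -18 + 5·36 = 162

162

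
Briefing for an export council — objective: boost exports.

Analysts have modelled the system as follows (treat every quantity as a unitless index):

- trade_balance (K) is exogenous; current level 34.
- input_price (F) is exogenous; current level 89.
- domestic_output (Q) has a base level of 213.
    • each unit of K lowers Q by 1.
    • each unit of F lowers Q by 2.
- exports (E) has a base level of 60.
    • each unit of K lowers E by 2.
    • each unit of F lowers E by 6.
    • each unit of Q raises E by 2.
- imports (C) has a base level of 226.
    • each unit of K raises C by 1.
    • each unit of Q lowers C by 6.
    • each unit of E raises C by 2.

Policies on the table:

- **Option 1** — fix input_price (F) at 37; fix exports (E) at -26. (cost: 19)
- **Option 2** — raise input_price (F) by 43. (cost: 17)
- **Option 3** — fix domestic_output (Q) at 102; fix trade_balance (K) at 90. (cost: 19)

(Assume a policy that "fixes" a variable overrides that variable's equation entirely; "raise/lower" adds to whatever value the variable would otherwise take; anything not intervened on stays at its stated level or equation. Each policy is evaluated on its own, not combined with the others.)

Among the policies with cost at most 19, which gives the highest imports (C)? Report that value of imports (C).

Option 1 (F := 37, E := -26):
  K = 34
  F = 37
  Q = 213 − 34 − 2·37 = 105
  E = -26
  C = 226 + 34 − 6·105 + 2·(-26) = -422
Option 2 (F + 43):
  K = 34
  F = 89 + 43 = 132
  Q = 213 − 34 − 2·132 = -85
  E = 60 − 2·34 − 6·132 + 2·(-85) = -970
  C = 226 + 34 − 6·(-85) + 2·(-970) = -1170
Option 3 (Q := 102, K := 90):
  K = 90
  F = 89
  Q = 102
  E = 60 − 2·90 − 6·89 + 2·102 = -450
  C = 226 + 90 − 6·102 + 2·(-450) = -1196
Comparing — Option 1: C=-422, Option 2: C=-1170, Option 3: C=-1196. Highest is -422 (Option 1).

-422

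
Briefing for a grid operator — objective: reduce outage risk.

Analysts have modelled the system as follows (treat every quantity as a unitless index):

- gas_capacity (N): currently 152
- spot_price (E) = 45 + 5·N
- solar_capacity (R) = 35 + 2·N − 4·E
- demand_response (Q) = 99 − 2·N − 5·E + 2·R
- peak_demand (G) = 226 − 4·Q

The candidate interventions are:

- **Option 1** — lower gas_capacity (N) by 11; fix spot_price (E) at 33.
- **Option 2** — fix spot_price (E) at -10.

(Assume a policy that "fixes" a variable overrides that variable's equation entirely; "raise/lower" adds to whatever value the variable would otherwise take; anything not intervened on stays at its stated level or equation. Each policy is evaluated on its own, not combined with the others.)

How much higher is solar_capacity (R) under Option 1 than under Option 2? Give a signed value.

Option 1 (N − 11, E := 33):
  N = 152 − 11 = 141
  E = 33
  R = 35 + 2·141 − 4·33 = 185
Option 2 (E := -10):
  N = 152
  E = -10
  R = 35 + 2·152 − 4·(-10) = 379
R: 185 − 379 = -194

-194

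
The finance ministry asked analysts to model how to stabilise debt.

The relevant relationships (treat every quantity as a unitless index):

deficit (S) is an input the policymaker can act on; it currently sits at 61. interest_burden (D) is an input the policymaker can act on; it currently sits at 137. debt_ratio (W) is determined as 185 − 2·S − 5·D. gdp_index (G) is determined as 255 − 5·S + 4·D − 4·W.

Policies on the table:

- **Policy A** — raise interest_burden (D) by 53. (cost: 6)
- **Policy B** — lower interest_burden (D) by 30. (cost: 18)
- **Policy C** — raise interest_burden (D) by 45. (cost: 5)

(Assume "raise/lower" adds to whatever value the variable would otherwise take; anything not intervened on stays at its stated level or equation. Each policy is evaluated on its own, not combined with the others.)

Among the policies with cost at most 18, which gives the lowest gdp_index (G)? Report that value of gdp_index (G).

2266

Policy A (D + 53):
  S = 61
  D = 137 + 53 = 190
  W = 185 − 2·61 − 5·190 = -887
  G = 255 − 5·61 + 4·190 − 4·(-887) = 4258
Policy B (D − 30):
  S = 61
  D = 137 − 30 = 107
  W = 185 − 2·61 − 5·107 = -472
  G = 255 − 5·61 + 4·107 − 4·(-472) = 2266
Policy C (D + 45):
  S = 61
  D = 137 + 45 = 182
  W = 185 − 2·61 − 5·182 = -847
  G = 255 − 5·61 + 4·182 − 4·(-847) = 4066
Comparing — Policy A: G=4258, Policy B: G=2266, Policy C: G=4066. Lowest is 2266 (Policy B).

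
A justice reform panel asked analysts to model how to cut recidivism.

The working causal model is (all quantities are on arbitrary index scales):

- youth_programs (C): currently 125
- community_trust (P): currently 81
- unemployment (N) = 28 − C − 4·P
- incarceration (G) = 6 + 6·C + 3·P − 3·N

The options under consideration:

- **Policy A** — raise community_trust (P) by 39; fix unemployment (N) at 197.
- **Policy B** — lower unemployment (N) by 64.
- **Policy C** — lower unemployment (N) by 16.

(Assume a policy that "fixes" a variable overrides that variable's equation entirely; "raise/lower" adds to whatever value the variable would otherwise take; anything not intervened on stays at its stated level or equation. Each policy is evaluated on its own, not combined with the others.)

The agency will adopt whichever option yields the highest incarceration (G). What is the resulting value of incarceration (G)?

2454

Policy A (P + 39, N := 197):
  C = 125
  P = 81 + 39 = 120
  N = 197
  G = 6 + 6·125 + 3·120 − 3·197 = 525
Policy B (N − 64):
  C = 125
  P = 81
  N = 28 − 125 − 4·81 (−64 from intervention) = -485
  G = 6 + 6·125 + 3·81 − 3·(-485) = 2454
Policy C (N − 16):
  C = 125
  P = 81
  N = 28 − 125 − 4·81 (−16 from intervention) = -437
  G = 6 + 6·125 + 3·81 − 3·(-437) = 2310
Comparing — Policy A: G=525, Policy B: G=2454, Policy C: G=2310. Highest is 2454 (Policy B).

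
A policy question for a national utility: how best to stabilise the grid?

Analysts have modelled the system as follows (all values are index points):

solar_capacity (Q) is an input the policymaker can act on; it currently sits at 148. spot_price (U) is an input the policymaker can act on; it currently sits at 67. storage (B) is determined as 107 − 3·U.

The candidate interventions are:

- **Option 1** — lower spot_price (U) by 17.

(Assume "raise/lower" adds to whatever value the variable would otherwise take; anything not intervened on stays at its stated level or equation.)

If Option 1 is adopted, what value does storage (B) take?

Option 1 (U − 17):
  U = 67 − 17 = 50
  B = 107 − 3·50 = -43

-43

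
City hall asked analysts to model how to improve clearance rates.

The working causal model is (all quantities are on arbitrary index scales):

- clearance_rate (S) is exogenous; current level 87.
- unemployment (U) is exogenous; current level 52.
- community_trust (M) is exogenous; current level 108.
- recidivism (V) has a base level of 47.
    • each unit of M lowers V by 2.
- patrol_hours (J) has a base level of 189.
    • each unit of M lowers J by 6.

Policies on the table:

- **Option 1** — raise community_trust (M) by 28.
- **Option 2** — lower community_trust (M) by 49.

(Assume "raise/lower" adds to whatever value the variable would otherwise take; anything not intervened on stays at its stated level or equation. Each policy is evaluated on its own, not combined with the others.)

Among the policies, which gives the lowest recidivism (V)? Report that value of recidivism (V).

-225

Option 1 (M + 28):
  M = 108 + 28 = 136
  V = 47 − 2·136 = -225
Option 2 (M − 49):
  M = 108 − 49 = 59
  V = 47 − 2·59 = -71
Comparing — Option 1: V=-225, Option 2: V=-71. Lowest is -225 (Option 1).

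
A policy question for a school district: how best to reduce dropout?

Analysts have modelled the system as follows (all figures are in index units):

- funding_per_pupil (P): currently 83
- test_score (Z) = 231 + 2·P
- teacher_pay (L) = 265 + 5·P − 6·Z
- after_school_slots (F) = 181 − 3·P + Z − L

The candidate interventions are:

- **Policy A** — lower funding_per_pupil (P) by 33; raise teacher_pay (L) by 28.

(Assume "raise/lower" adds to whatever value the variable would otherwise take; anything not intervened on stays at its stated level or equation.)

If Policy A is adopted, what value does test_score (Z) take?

331

Policy A (P − 33, L + 28):
  P = 83 − 33 = 50
  Z = 231 + 2·50 = 331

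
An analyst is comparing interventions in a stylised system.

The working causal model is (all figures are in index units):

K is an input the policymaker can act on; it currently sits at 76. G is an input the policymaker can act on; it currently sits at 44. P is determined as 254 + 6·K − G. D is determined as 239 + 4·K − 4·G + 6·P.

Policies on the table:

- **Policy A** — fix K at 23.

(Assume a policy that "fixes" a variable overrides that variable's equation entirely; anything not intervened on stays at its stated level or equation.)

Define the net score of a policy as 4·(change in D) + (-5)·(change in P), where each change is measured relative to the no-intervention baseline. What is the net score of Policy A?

Baseline:
  K = 76
  G = 44
  P = 254 + 6·76 − 44 = 666
  D = 239 + 4·76 − 4·44 + 6·666 = 4363
Policy A (K := 23):
  K = 23
  G = 44
  P = 254 + 6·23 − 44 = 348
  D = 239 + 4·23 − 4·44 + 6·348 = 2243
ΔD = 2243 − 4363 = -2120; ΔP = 348 − 666 = -318
Score = 4·(-2120) + (-5)·(-318) = -6890

-6890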